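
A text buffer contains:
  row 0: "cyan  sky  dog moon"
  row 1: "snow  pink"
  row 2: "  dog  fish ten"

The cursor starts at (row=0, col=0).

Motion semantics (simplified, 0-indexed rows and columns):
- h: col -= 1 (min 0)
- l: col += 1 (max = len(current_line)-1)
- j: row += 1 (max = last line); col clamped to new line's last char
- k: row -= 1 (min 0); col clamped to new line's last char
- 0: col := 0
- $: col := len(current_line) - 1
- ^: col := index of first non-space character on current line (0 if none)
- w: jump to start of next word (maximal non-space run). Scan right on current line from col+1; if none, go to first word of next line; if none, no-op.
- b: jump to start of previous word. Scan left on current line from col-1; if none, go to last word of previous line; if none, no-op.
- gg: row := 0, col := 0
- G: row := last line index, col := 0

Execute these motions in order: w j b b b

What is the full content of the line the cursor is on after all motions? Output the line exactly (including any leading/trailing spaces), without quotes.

Answer: cyan  sky  dog moon

Derivation:
After 1 (w): row=0 col=6 char='s'
After 2 (j): row=1 col=6 char='p'
After 3 (b): row=1 col=0 char='s'
After 4 (b): row=0 col=15 char='m'
After 5 (b): row=0 col=11 char='d'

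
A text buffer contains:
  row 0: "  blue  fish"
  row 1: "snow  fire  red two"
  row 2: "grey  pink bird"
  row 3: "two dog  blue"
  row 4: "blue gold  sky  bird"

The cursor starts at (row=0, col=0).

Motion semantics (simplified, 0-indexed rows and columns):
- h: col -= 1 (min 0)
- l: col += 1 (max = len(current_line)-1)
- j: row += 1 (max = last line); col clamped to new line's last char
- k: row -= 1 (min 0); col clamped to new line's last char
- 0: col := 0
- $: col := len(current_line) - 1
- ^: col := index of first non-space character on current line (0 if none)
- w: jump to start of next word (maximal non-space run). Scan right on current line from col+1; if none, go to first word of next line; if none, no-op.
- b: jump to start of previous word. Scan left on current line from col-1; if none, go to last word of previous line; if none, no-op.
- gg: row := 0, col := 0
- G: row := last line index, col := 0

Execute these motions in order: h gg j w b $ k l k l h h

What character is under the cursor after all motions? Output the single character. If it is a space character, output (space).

After 1 (h): row=0 col=0 char='_'
After 2 (gg): row=0 col=0 char='_'
After 3 (j): row=1 col=0 char='s'
After 4 (w): row=1 col=6 char='f'
After 5 (b): row=1 col=0 char='s'
After 6 ($): row=1 col=18 char='o'
After 7 (k): row=0 col=11 char='h'
After 8 (l): row=0 col=11 char='h'
After 9 (k): row=0 col=11 char='h'
After 10 (l): row=0 col=11 char='h'
After 11 (h): row=0 col=10 char='s'
After 12 (h): row=0 col=9 char='i'

Answer: i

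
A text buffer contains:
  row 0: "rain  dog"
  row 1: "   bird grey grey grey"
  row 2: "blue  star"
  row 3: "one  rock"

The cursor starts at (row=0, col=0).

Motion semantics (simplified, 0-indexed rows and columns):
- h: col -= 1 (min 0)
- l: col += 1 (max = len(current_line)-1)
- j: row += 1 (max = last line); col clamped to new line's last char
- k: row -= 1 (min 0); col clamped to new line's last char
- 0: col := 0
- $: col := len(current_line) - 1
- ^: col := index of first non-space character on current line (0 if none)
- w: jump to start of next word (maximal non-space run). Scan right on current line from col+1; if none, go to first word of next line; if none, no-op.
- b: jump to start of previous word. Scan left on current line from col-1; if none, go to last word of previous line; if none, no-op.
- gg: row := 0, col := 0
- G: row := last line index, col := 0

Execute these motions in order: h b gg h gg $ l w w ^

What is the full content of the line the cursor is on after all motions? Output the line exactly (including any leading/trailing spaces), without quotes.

Answer:    bird grey grey grey

Derivation:
After 1 (h): row=0 col=0 char='r'
After 2 (b): row=0 col=0 char='r'
After 3 (gg): row=0 col=0 char='r'
After 4 (h): row=0 col=0 char='r'
After 5 (gg): row=0 col=0 char='r'
After 6 ($): row=0 col=8 char='g'
After 7 (l): row=0 col=8 char='g'
After 8 (w): row=1 col=3 char='b'
After 9 (w): row=1 col=8 char='g'
After 10 (^): row=1 col=3 char='b'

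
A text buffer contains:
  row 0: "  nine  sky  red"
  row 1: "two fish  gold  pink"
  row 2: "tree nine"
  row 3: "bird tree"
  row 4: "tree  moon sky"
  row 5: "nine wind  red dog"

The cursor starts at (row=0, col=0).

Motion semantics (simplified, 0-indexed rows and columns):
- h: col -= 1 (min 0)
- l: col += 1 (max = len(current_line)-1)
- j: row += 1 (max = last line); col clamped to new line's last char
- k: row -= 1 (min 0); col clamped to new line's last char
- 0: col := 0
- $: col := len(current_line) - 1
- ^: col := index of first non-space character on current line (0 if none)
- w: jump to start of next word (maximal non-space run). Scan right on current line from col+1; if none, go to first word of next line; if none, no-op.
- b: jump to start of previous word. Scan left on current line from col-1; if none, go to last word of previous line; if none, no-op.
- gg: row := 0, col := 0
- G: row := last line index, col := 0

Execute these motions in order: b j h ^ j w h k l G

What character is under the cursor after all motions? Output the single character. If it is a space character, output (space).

Answer: n

Derivation:
After 1 (b): row=0 col=0 char='_'
After 2 (j): row=1 col=0 char='t'
After 3 (h): row=1 col=0 char='t'
After 4 (^): row=1 col=0 char='t'
After 5 (j): row=2 col=0 char='t'
After 6 (w): row=2 col=5 char='n'
After 7 (h): row=2 col=4 char='_'
After 8 (k): row=1 col=4 char='f'
After 9 (l): row=1 col=5 char='i'
After 10 (G): row=5 col=0 char='n'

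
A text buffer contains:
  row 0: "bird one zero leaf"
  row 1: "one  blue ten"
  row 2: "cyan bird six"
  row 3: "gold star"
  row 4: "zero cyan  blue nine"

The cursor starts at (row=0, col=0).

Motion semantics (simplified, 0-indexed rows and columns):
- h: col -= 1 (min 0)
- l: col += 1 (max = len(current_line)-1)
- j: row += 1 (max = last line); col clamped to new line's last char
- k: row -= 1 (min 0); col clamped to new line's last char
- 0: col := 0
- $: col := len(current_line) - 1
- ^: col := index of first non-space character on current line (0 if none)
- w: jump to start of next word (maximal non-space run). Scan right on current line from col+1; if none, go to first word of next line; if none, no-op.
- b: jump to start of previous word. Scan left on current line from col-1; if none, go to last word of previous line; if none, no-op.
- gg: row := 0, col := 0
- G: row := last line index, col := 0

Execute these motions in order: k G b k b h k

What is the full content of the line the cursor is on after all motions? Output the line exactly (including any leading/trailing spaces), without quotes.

After 1 (k): row=0 col=0 char='b'
After 2 (G): row=4 col=0 char='z'
After 3 (b): row=3 col=5 char='s'
After 4 (k): row=2 col=5 char='b'
After 5 (b): row=2 col=0 char='c'
After 6 (h): row=2 col=0 char='c'
After 7 (k): row=1 col=0 char='o'

Answer: one  blue ten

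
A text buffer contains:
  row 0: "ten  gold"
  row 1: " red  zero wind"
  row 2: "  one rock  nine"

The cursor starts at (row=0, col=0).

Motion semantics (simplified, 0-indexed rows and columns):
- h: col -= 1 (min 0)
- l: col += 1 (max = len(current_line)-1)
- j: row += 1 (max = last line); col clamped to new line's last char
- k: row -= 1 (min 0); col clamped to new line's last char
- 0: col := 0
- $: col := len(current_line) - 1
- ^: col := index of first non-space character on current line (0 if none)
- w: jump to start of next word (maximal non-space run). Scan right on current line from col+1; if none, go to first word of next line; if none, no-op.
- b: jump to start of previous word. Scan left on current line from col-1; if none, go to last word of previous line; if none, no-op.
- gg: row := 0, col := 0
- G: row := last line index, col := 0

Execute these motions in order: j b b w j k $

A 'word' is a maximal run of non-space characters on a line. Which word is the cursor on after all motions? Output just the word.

After 1 (j): row=1 col=0 char='_'
After 2 (b): row=0 col=5 char='g'
After 3 (b): row=0 col=0 char='t'
After 4 (w): row=0 col=5 char='g'
After 5 (j): row=1 col=5 char='_'
After 6 (k): row=0 col=5 char='g'
After 7 ($): row=0 col=8 char='d'

Answer: gold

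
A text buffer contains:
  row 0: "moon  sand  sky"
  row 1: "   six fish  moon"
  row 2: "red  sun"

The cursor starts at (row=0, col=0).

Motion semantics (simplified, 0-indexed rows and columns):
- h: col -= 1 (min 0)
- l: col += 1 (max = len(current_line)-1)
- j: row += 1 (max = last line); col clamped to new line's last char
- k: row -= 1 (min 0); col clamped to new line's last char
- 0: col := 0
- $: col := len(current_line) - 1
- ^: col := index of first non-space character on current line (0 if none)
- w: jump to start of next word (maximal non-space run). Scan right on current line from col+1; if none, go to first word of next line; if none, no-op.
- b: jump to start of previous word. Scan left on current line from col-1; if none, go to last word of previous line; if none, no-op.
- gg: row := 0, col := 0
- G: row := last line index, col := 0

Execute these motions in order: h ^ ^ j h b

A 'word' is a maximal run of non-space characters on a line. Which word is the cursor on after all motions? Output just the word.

After 1 (h): row=0 col=0 char='m'
After 2 (^): row=0 col=0 char='m'
After 3 (^): row=0 col=0 char='m'
After 4 (j): row=1 col=0 char='_'
After 5 (h): row=1 col=0 char='_'
After 6 (b): row=0 col=12 char='s'

Answer: sky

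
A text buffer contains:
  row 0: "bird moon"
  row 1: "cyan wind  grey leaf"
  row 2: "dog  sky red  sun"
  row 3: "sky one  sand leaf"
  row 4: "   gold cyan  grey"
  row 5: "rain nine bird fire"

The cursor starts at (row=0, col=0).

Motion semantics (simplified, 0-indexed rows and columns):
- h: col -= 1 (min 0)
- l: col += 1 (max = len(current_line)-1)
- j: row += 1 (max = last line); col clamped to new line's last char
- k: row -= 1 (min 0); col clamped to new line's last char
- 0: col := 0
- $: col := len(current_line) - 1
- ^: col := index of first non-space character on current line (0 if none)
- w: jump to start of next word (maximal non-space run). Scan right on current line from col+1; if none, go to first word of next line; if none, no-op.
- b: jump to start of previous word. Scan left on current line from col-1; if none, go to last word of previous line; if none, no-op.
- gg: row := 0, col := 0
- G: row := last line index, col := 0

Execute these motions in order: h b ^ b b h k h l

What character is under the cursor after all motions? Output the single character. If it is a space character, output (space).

Answer: i

Derivation:
After 1 (h): row=0 col=0 char='b'
After 2 (b): row=0 col=0 char='b'
After 3 (^): row=0 col=0 char='b'
After 4 (b): row=0 col=0 char='b'
After 5 (b): row=0 col=0 char='b'
After 6 (h): row=0 col=0 char='b'
After 7 (k): row=0 col=0 char='b'
After 8 (h): row=0 col=0 char='b'
After 9 (l): row=0 col=1 char='i'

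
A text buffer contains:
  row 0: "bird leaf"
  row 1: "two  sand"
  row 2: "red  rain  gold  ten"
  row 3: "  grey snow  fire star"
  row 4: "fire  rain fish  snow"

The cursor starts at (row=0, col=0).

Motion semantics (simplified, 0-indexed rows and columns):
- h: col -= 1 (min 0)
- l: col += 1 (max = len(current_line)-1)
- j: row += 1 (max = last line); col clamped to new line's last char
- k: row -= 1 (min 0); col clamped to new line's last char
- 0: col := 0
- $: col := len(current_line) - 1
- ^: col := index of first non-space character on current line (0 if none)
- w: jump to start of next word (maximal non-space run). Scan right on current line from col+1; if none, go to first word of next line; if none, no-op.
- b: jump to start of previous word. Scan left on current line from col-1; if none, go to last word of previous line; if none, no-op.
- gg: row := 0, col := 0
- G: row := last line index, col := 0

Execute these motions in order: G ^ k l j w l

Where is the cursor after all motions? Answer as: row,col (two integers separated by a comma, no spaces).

Answer: 4,7

Derivation:
After 1 (G): row=4 col=0 char='f'
After 2 (^): row=4 col=0 char='f'
After 3 (k): row=3 col=0 char='_'
After 4 (l): row=3 col=1 char='_'
After 5 (j): row=4 col=1 char='i'
After 6 (w): row=4 col=6 char='r'
After 7 (l): row=4 col=7 char='a'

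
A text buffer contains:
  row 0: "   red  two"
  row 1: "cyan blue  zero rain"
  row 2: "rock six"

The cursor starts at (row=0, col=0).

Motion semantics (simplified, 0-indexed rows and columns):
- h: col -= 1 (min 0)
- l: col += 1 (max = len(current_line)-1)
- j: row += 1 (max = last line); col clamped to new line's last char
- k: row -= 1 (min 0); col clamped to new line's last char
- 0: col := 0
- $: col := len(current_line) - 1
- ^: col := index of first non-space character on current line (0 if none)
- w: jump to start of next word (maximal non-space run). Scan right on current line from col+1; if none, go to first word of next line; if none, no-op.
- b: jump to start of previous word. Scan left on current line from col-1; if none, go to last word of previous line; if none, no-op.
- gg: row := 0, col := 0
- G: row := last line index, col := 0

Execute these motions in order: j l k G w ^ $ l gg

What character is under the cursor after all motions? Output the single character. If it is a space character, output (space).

After 1 (j): row=1 col=0 char='c'
After 2 (l): row=1 col=1 char='y'
After 3 (k): row=0 col=1 char='_'
After 4 (G): row=2 col=0 char='r'
After 5 (w): row=2 col=5 char='s'
After 6 (^): row=2 col=0 char='r'
After 7 ($): row=2 col=7 char='x'
After 8 (l): row=2 col=7 char='x'
After 9 (gg): row=0 col=0 char='_'

Answer: (space)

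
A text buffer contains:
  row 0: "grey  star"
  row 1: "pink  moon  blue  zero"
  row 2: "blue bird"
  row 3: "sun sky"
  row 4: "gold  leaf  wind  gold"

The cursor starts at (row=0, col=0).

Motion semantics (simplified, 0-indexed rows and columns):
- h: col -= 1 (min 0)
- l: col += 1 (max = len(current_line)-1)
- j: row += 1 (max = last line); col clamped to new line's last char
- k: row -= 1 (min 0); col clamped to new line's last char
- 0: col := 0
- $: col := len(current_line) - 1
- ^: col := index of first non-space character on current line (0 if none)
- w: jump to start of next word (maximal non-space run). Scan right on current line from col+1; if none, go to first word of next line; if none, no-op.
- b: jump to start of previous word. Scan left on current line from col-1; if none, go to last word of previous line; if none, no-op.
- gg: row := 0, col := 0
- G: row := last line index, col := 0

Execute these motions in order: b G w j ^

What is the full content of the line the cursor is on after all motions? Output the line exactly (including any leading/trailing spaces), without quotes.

After 1 (b): row=0 col=0 char='g'
After 2 (G): row=4 col=0 char='g'
After 3 (w): row=4 col=6 char='l'
After 4 (j): row=4 col=6 char='l'
After 5 (^): row=4 col=0 char='g'

Answer: gold  leaf  wind  gold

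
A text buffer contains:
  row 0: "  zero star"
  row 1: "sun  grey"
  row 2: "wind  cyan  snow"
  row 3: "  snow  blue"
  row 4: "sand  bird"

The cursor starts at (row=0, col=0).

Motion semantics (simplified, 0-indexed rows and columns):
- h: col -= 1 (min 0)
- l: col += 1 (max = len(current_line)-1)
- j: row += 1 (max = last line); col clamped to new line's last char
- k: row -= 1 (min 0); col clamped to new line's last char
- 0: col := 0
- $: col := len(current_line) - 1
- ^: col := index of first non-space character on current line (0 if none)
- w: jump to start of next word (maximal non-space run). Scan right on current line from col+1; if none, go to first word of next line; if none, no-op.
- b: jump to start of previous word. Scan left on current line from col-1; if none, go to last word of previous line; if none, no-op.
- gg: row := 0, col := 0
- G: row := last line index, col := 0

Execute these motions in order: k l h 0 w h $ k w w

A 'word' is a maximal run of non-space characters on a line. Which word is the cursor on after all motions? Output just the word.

After 1 (k): row=0 col=0 char='_'
After 2 (l): row=0 col=1 char='_'
After 3 (h): row=0 col=0 char='_'
After 4 (0): row=0 col=0 char='_'
After 5 (w): row=0 col=2 char='z'
After 6 (h): row=0 col=1 char='_'
After 7 ($): row=0 col=10 char='r'
After 8 (k): row=0 col=10 char='r'
After 9 (w): row=1 col=0 char='s'
After 10 (w): row=1 col=5 char='g'

Answer: grey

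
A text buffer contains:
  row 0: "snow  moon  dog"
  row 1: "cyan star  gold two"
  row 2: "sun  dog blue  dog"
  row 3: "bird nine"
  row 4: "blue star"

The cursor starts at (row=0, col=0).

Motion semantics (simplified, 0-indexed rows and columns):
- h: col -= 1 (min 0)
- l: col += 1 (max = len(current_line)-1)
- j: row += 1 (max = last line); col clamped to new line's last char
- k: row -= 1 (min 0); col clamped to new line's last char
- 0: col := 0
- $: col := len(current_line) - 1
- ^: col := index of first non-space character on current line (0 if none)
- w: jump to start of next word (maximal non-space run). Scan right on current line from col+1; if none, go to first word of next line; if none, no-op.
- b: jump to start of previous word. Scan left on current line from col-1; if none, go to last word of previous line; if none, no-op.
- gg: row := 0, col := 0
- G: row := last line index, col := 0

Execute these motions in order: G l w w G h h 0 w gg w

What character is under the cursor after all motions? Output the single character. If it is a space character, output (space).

After 1 (G): row=4 col=0 char='b'
After 2 (l): row=4 col=1 char='l'
After 3 (w): row=4 col=5 char='s'
After 4 (w): row=4 col=5 char='s'
After 5 (G): row=4 col=0 char='b'
After 6 (h): row=4 col=0 char='b'
After 7 (h): row=4 col=0 char='b'
After 8 (0): row=4 col=0 char='b'
After 9 (w): row=4 col=5 char='s'
After 10 (gg): row=0 col=0 char='s'
After 11 (w): row=0 col=6 char='m'

Answer: m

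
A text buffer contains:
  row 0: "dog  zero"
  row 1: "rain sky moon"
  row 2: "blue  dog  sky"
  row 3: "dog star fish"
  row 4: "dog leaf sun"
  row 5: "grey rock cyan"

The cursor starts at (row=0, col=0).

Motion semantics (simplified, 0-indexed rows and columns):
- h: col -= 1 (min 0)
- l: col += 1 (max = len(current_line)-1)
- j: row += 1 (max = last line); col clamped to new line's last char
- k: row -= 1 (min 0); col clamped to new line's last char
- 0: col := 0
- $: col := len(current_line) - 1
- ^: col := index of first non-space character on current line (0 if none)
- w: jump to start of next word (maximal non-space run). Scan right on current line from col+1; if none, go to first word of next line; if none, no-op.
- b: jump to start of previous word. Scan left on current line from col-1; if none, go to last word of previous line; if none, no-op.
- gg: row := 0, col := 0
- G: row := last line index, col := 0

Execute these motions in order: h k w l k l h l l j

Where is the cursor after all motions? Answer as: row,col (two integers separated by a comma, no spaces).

After 1 (h): row=0 col=0 char='d'
After 2 (k): row=0 col=0 char='d'
After 3 (w): row=0 col=5 char='z'
After 4 (l): row=0 col=6 char='e'
After 5 (k): row=0 col=6 char='e'
After 6 (l): row=0 col=7 char='r'
After 7 (h): row=0 col=6 char='e'
After 8 (l): row=0 col=7 char='r'
After 9 (l): row=0 col=8 char='o'
After 10 (j): row=1 col=8 char='_'

Answer: 1,8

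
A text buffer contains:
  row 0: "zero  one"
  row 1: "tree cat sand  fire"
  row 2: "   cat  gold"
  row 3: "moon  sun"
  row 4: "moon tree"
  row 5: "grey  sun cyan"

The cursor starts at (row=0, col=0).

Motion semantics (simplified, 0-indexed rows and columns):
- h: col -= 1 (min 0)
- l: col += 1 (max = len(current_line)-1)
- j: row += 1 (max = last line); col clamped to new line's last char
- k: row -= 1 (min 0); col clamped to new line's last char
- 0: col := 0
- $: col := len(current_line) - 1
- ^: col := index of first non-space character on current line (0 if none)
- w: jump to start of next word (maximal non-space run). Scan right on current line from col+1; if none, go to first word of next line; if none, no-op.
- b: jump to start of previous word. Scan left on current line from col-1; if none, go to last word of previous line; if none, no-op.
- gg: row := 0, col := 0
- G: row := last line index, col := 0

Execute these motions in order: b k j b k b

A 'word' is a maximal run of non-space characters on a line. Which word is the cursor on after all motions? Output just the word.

After 1 (b): row=0 col=0 char='z'
After 2 (k): row=0 col=0 char='z'
After 3 (j): row=1 col=0 char='t'
After 4 (b): row=0 col=6 char='o'
After 5 (k): row=0 col=6 char='o'
After 6 (b): row=0 col=0 char='z'

Answer: zero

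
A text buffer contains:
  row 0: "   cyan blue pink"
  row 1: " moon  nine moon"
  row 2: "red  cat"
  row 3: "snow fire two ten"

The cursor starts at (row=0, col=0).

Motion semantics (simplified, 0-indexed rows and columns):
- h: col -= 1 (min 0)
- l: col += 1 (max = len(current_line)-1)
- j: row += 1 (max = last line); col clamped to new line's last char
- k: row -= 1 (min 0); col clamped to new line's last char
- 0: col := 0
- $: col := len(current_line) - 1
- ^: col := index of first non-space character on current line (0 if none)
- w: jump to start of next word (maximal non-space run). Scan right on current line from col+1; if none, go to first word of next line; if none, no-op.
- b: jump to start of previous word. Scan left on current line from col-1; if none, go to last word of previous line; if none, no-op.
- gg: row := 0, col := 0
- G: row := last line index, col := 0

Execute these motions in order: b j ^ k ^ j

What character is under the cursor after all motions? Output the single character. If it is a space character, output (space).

Answer: o

Derivation:
After 1 (b): row=0 col=0 char='_'
After 2 (j): row=1 col=0 char='_'
After 3 (^): row=1 col=1 char='m'
After 4 (k): row=0 col=1 char='_'
After 5 (^): row=0 col=3 char='c'
After 6 (j): row=1 col=3 char='o'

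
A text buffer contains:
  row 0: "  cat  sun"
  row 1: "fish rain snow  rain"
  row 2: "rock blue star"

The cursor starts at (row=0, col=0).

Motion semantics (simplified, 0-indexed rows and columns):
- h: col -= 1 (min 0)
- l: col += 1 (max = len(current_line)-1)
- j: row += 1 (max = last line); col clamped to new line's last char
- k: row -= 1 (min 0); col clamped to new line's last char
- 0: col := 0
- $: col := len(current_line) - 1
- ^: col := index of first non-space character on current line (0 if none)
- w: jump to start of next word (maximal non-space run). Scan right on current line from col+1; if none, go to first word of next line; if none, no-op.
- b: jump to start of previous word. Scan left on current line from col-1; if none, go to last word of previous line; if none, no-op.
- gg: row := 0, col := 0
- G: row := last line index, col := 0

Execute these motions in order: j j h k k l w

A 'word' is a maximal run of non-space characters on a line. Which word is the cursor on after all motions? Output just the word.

After 1 (j): row=1 col=0 char='f'
After 2 (j): row=2 col=0 char='r'
After 3 (h): row=2 col=0 char='r'
After 4 (k): row=1 col=0 char='f'
After 5 (k): row=0 col=0 char='_'
After 6 (l): row=0 col=1 char='_'
After 7 (w): row=0 col=2 char='c'

Answer: cat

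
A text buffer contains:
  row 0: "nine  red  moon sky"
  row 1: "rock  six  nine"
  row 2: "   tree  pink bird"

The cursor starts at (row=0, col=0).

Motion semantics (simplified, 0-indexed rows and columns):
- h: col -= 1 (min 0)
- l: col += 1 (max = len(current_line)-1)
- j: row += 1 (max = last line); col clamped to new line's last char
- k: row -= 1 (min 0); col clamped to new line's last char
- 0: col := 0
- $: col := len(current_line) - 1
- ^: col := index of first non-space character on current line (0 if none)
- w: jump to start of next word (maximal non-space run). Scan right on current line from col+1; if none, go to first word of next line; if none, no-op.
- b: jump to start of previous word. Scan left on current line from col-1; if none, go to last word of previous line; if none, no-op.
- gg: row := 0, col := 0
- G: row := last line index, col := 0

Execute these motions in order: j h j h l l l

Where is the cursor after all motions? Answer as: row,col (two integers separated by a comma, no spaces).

After 1 (j): row=1 col=0 char='r'
After 2 (h): row=1 col=0 char='r'
After 3 (j): row=2 col=0 char='_'
After 4 (h): row=2 col=0 char='_'
After 5 (l): row=2 col=1 char='_'
After 6 (l): row=2 col=2 char='_'
After 7 (l): row=2 col=3 char='t'

Answer: 2,3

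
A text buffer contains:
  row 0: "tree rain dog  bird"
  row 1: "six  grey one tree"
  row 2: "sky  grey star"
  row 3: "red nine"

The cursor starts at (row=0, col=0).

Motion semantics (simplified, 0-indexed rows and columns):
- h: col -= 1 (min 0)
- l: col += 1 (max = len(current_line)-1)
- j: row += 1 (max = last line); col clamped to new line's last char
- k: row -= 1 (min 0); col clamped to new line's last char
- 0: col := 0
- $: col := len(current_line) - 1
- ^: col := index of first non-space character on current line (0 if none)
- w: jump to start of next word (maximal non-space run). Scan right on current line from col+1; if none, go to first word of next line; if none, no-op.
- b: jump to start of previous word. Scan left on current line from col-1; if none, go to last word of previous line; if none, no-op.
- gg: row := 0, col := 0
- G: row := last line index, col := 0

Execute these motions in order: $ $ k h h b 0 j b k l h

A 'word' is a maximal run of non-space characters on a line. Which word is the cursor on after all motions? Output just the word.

After 1 ($): row=0 col=18 char='d'
After 2 ($): row=0 col=18 char='d'
After 3 (k): row=0 col=18 char='d'
After 4 (h): row=0 col=17 char='r'
After 5 (h): row=0 col=16 char='i'
After 6 (b): row=0 col=15 char='b'
After 7 (0): row=0 col=0 char='t'
After 8 (j): row=1 col=0 char='s'
After 9 (b): row=0 col=15 char='b'
After 10 (k): row=0 col=15 char='b'
After 11 (l): row=0 col=16 char='i'
After 12 (h): row=0 col=15 char='b'

Answer: bird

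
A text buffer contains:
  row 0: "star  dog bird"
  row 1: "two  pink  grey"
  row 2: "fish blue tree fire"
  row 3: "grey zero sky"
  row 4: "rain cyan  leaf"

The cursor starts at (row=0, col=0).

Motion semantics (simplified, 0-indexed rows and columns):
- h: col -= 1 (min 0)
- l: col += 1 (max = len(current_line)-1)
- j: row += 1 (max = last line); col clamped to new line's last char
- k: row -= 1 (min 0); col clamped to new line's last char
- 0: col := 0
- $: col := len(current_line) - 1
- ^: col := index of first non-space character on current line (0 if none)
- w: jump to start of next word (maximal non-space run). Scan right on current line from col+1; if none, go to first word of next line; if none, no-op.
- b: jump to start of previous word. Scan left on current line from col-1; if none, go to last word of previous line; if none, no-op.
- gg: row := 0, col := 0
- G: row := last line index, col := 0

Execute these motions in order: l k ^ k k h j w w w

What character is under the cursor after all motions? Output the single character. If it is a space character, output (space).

Answer: f

Derivation:
After 1 (l): row=0 col=1 char='t'
After 2 (k): row=0 col=1 char='t'
After 3 (^): row=0 col=0 char='s'
After 4 (k): row=0 col=0 char='s'
After 5 (k): row=0 col=0 char='s'
After 6 (h): row=0 col=0 char='s'
After 7 (j): row=1 col=0 char='t'
After 8 (w): row=1 col=5 char='p'
After 9 (w): row=1 col=11 char='g'
After 10 (w): row=2 col=0 char='f'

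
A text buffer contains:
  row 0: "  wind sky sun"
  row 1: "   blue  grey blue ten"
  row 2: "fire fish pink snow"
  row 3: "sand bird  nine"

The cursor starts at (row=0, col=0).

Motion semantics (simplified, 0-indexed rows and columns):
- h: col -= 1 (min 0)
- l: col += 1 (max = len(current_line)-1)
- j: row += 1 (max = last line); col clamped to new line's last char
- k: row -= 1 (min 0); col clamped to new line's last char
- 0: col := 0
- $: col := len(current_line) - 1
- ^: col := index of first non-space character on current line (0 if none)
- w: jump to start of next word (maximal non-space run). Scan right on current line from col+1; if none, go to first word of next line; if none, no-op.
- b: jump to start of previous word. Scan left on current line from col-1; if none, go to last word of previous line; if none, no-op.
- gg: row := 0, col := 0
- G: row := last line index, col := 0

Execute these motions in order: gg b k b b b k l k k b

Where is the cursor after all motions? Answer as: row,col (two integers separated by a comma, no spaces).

Answer: 0,1

Derivation:
After 1 (gg): row=0 col=0 char='_'
After 2 (b): row=0 col=0 char='_'
After 3 (k): row=0 col=0 char='_'
After 4 (b): row=0 col=0 char='_'
After 5 (b): row=0 col=0 char='_'
After 6 (b): row=0 col=0 char='_'
After 7 (k): row=0 col=0 char='_'
After 8 (l): row=0 col=1 char='_'
After 9 (k): row=0 col=1 char='_'
After 10 (k): row=0 col=1 char='_'
After 11 (b): row=0 col=1 char='_'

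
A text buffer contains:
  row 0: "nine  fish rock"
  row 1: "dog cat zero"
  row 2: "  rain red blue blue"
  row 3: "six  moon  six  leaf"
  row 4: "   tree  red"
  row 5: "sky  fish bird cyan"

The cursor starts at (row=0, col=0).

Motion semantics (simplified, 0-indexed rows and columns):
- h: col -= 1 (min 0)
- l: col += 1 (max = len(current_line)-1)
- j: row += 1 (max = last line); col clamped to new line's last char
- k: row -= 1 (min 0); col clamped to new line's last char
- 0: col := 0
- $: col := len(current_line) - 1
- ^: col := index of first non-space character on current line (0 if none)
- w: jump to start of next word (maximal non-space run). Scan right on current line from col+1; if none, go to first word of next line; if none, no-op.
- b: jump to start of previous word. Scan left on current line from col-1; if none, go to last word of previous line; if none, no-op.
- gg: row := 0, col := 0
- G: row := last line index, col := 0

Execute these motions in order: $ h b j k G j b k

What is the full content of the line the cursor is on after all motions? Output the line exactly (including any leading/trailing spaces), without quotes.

After 1 ($): row=0 col=14 char='k'
After 2 (h): row=0 col=13 char='c'
After 3 (b): row=0 col=11 char='r'
After 4 (j): row=1 col=11 char='o'
After 5 (k): row=0 col=11 char='r'
After 6 (G): row=5 col=0 char='s'
After 7 (j): row=5 col=0 char='s'
After 8 (b): row=4 col=9 char='r'
After 9 (k): row=3 col=9 char='_'

Answer: six  moon  six  leaf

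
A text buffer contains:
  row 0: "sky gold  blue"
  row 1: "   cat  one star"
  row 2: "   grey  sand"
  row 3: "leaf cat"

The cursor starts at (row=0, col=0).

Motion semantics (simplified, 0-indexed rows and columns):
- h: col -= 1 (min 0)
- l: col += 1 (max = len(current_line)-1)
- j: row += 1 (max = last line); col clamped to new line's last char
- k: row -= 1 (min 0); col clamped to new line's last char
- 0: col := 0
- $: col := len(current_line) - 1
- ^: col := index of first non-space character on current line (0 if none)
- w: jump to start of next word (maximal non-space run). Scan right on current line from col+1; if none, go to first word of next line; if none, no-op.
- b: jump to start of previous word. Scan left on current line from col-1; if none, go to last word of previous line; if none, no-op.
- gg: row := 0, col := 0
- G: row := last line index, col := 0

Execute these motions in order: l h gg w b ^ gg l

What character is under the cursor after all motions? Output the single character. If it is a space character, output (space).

Answer: k

Derivation:
After 1 (l): row=0 col=1 char='k'
After 2 (h): row=0 col=0 char='s'
After 3 (gg): row=0 col=0 char='s'
After 4 (w): row=0 col=4 char='g'
After 5 (b): row=0 col=0 char='s'
After 6 (^): row=0 col=0 char='s'
After 7 (gg): row=0 col=0 char='s'
After 8 (l): row=0 col=1 char='k'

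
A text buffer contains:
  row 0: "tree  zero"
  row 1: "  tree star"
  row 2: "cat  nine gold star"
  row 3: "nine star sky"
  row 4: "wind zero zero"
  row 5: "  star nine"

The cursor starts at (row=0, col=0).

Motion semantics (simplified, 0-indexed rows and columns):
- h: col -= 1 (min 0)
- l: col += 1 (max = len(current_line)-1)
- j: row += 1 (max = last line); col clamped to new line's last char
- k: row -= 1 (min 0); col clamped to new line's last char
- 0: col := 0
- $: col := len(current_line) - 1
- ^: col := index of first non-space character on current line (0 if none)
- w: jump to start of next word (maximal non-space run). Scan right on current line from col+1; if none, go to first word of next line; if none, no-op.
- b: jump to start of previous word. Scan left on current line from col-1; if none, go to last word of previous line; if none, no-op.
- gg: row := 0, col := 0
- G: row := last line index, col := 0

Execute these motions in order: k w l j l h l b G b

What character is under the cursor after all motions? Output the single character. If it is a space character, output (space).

After 1 (k): row=0 col=0 char='t'
After 2 (w): row=0 col=6 char='z'
After 3 (l): row=0 col=7 char='e'
After 4 (j): row=1 col=7 char='s'
After 5 (l): row=1 col=8 char='t'
After 6 (h): row=1 col=7 char='s'
After 7 (l): row=1 col=8 char='t'
After 8 (b): row=1 col=7 char='s'
After 9 (G): row=5 col=0 char='_'
After 10 (b): row=4 col=10 char='z'

Answer: z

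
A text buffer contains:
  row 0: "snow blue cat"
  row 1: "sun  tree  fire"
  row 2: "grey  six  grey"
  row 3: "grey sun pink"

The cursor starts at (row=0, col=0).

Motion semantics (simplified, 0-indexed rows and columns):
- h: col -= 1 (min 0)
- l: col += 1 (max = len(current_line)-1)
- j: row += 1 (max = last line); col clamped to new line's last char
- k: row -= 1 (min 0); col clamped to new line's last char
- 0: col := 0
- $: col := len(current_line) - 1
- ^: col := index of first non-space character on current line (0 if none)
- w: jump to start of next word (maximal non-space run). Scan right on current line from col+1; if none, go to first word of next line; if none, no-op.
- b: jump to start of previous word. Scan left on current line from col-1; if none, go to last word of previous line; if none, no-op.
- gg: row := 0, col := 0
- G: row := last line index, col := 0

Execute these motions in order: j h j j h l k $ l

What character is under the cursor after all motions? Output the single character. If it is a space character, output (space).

After 1 (j): row=1 col=0 char='s'
After 2 (h): row=1 col=0 char='s'
After 3 (j): row=2 col=0 char='g'
After 4 (j): row=3 col=0 char='g'
After 5 (h): row=3 col=0 char='g'
After 6 (l): row=3 col=1 char='r'
After 7 (k): row=2 col=1 char='r'
After 8 ($): row=2 col=14 char='y'
After 9 (l): row=2 col=14 char='y'

Answer: y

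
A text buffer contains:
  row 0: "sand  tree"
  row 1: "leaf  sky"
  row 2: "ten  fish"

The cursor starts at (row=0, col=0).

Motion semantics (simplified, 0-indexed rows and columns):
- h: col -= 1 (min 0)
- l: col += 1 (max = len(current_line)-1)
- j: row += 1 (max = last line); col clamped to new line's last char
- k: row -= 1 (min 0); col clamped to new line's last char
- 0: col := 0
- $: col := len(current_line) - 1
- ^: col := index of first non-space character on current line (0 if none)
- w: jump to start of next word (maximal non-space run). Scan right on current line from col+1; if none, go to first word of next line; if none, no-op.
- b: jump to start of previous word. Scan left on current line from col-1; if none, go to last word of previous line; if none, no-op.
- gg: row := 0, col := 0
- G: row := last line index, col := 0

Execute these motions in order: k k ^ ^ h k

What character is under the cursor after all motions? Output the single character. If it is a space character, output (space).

Answer: s

Derivation:
After 1 (k): row=0 col=0 char='s'
After 2 (k): row=0 col=0 char='s'
After 3 (^): row=0 col=0 char='s'
After 4 (^): row=0 col=0 char='s'
After 5 (h): row=0 col=0 char='s'
After 6 (k): row=0 col=0 char='s'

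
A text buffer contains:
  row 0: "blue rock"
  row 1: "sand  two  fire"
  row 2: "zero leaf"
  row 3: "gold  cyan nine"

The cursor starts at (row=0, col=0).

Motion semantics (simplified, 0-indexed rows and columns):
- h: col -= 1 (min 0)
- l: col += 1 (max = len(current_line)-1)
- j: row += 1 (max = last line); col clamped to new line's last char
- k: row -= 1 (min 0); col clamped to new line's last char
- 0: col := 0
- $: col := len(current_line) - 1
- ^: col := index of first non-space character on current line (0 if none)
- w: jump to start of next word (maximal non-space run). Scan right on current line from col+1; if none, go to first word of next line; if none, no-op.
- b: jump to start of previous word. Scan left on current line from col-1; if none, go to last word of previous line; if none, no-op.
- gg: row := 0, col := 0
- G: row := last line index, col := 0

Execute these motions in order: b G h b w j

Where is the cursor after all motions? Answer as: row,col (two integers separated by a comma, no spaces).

Answer: 3,0

Derivation:
After 1 (b): row=0 col=0 char='b'
After 2 (G): row=3 col=0 char='g'
After 3 (h): row=3 col=0 char='g'
After 4 (b): row=2 col=5 char='l'
After 5 (w): row=3 col=0 char='g'
After 6 (j): row=3 col=0 char='g'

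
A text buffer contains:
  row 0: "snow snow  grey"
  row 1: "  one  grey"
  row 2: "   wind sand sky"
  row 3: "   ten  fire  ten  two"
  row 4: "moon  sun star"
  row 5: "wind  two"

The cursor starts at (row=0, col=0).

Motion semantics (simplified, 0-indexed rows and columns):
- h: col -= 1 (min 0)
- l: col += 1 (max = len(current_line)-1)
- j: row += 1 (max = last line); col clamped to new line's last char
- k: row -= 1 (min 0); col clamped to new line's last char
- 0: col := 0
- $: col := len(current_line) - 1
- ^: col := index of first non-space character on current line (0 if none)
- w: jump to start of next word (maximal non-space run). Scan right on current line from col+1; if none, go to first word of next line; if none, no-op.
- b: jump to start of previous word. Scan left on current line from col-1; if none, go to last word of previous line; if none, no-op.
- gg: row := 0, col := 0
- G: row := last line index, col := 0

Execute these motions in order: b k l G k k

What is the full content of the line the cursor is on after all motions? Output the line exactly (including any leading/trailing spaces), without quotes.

After 1 (b): row=0 col=0 char='s'
After 2 (k): row=0 col=0 char='s'
After 3 (l): row=0 col=1 char='n'
After 4 (G): row=5 col=0 char='w'
After 5 (k): row=4 col=0 char='m'
After 6 (k): row=3 col=0 char='_'

Answer:    ten  fire  ten  two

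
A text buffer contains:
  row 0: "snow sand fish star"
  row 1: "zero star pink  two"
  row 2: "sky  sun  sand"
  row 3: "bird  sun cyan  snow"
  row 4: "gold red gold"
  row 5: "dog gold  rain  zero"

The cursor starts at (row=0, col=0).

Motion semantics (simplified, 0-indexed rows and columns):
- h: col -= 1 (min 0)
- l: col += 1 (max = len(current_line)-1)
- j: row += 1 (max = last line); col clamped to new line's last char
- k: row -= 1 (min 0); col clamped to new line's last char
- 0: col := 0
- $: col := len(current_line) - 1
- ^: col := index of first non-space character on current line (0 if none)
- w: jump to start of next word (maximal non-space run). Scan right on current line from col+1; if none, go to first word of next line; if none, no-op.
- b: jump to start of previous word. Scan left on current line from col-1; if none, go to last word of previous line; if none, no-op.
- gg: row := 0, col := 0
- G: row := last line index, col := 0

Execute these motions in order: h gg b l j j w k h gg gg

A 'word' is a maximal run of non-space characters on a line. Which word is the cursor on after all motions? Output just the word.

After 1 (h): row=0 col=0 char='s'
After 2 (gg): row=0 col=0 char='s'
After 3 (b): row=0 col=0 char='s'
After 4 (l): row=0 col=1 char='n'
After 5 (j): row=1 col=1 char='e'
After 6 (j): row=2 col=1 char='k'
After 7 (w): row=2 col=5 char='s'
After 8 (k): row=1 col=5 char='s'
After 9 (h): row=1 col=4 char='_'
After 10 (gg): row=0 col=0 char='s'
After 11 (gg): row=0 col=0 char='s'

Answer: snow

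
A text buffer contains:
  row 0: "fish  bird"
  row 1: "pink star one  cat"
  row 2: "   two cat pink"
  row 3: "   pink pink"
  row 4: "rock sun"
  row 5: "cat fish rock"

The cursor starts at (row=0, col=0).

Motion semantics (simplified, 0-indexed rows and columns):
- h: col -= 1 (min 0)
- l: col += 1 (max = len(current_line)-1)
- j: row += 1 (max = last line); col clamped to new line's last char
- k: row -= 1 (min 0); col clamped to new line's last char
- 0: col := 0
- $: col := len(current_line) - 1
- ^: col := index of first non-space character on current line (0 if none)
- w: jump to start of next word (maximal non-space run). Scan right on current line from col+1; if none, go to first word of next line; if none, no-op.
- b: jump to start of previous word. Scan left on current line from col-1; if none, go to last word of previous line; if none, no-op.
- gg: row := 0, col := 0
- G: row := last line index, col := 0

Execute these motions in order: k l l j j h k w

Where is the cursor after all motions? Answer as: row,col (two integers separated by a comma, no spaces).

Answer: 1,5

Derivation:
After 1 (k): row=0 col=0 char='f'
After 2 (l): row=0 col=1 char='i'
After 3 (l): row=0 col=2 char='s'
After 4 (j): row=1 col=2 char='n'
After 5 (j): row=2 col=2 char='_'
After 6 (h): row=2 col=1 char='_'
After 7 (k): row=1 col=1 char='i'
After 8 (w): row=1 col=5 char='s'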